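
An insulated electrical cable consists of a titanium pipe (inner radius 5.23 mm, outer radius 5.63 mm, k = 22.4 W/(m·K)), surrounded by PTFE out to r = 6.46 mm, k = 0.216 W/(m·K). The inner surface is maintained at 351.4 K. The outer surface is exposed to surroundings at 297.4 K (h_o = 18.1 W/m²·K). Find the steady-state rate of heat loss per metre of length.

Treat each layer as a resistance in series:
  R'_titanium = ln(0.00563/0.00523)/(2πk) = 0.07370/(2π·22.4) = 5.236×10^-4 m·K/W
  R'_PTFE = ln(0.00646/0.00563)/(2πk) = 0.1375/(2π·0.216) = 0.1013 m·K/W
  R'_conv,out = 1/(2πr h) = 1/(2π·0.00646·18.1) = 1.361 m·K/W
ΣR = 5.236×10^-4 + 0.1013 + 1.361 = 1.463 m·K/W
Q' = ΔT/ΣR = (351.4 K − 297.4 K)/1.463 = 36.9 W/m

Q' = 36.9 W/m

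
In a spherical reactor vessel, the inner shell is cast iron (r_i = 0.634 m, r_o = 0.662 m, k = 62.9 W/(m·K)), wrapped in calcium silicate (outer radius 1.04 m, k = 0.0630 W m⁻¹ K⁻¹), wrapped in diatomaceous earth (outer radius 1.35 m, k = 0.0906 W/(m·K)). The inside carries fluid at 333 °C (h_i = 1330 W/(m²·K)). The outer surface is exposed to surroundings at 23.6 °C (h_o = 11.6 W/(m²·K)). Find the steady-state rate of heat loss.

Resistance network (inner→outer):
  R_conv,in = 1/(4πr²h) = 1/(4π·0.634²·1330) = 1.489×10^-4 K/W
  R_cast iron = (1/0.634 − 1/0.662)/(4πk) = 0.06671/(4π·62.9) = 8.440×10^-5 K/W
  R_calcium silicate = (1/0.662 − 1/1.04)/(4πk) = 0.5490/(4π·0.0630) = 0.6935 K/W
  R_diatomaceous earth = (1/1.04 − 1/1.35)/(4πk) = 0.2208/(4π·0.0906) = 0.1939 K/W
  R_conv,out = 1/(4πr²h) = 1/(4π·1.35²·11.6) = 0.003764 K/W
ΣR = 1.489×10^-4 + 8.440×10^-5 + 0.6935 + 0.1939 + 0.003764 = 0.8914 K/W
Q = ΔT/ΣR = (333 °C − 23.6 °C)/0.8914 = 347 W

Q = 347 W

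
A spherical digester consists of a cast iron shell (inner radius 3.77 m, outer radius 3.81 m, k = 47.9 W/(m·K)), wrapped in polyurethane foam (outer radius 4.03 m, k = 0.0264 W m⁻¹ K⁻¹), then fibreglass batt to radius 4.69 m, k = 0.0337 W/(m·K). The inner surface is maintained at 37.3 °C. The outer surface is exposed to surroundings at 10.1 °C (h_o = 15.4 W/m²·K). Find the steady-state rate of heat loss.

Resistance network (inner→outer):
  R_cast iron = (1/3.77 − 1/3.81)/(4πk) = 0.002785/(4π·47.9) = 4.626×10^-6 K/W
  R_polyurethane foam = (1/3.81 − 1/4.03)/(4πk) = 0.01433/(4π·0.0264) = 0.04319 K/W
  R_fibreglass batt = (1/4.03 − 1/4.69)/(4πk) = 0.03492/(4π·0.0337) = 0.08246 K/W
  R_conv,out = 1/(4πr²h) = 1/(4π·4.69²·15.4) = 2.349×10^-4 K/W
ΣR = 4.626×10^-6 + 0.04319 + 0.08246 + 2.349×10^-4 = 0.1259 K/W
Q = ΔT/ΣR = (37.3 °C − 10.1 °C)/0.1259 = 216 W

Q = 216 W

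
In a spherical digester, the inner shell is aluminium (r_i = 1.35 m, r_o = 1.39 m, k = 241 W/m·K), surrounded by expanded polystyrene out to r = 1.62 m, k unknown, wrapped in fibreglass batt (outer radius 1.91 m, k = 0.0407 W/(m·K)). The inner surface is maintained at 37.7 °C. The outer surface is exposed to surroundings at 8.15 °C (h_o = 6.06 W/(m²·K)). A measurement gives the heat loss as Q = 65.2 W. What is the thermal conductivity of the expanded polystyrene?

k = 0.0305 W/m·K

ΣR = ΔT/Q = |37.7 − 8.15|/65.2 = 0.4532 K/W
Known resistances:
  R_aluminium = (1/1.35 − 1/1.39)/(4πk) = 0.02132/(4π·241) = 7.039×10^-6 K/W
  R_fibreglass batt = (1/1.62 − 1/1.91)/(4πk) = 0.09372/(4π·0.0407) = 0.1833 K/W
  R_conv,out = 1/(4πr²h) = 1/(4π·1.91²·6.06) = 0.003600 K/W
R_expanded polystyrene = ΣR − ΣR_known = 0.4532 − 0.1869 = 0.2663 K/W
(1/r₁−1/r₂)/(4πk) = 0.2663 ⇒ k = 0.1021/(4π·0.2663) = 0.0305 W/m·K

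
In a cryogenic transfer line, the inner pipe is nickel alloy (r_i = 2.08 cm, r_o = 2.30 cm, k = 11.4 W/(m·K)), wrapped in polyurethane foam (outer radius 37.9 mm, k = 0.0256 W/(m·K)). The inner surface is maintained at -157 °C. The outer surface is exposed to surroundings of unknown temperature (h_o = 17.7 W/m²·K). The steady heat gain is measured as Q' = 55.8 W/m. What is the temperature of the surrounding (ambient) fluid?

Sum the resistances:
  R'_nickel alloy = ln(0.0230/0.0208)/(2πk) = 0.1005/(2π·11.4) = 0.001404 m·K/W
  R'_polyurethane foam = ln(0.0379/0.0230)/(2πk) = 0.4995/(2π·0.0256) = 3.105 m·K/W
  R'_conv,out = 1/(2πr h) = 1/(2π·0.0379·17.7) = 0.2373 m·K/W
ΣR = 3.344 m·K/W
ΔT = Q'·ΣR = 55.8 × 3.344 = 186.6 K
Heat flows inward, so T_out = T_in + ΔT = -157 + 186.6 = 29.6 °C

T_out = 29.6 °C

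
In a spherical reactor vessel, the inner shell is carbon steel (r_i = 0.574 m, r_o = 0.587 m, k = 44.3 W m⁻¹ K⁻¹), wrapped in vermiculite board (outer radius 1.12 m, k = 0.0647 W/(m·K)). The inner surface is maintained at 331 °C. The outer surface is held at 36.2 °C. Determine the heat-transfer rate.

Resistance network (inner→outer):
  R_carbon steel = (1/0.574 − 1/0.587)/(4πk) = 0.03858/(4π·44.3) = 6.931×10^-5 K/W
  R_vermiculite board = (1/0.587 − 1/1.12)/(4πk) = 0.8107/(4π·0.0647) = 0.9971 K/W
ΣR = 6.931×10^-5 + 0.9971 = 0.9972 K/W
Q = ΔT/ΣR = (331 °C − 36.2 °C)/0.9972 = 296 W

Q = 296 W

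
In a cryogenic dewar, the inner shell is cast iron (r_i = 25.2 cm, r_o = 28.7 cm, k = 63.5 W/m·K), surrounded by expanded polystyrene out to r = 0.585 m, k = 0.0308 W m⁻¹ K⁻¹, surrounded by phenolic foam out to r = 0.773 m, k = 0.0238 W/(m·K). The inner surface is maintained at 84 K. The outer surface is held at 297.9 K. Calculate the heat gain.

Series thermal resistances, inner to outer:
  R_cast iron = (1/0.252 − 1/0.287)/(4πk) = 0.4839/(4π·63.5) = 6.065×10^-4 K/W
  R_expanded polystyrene = (1/0.287 − 1/0.585)/(4πk) = 1.775/(4π·0.0308) = 4.586 K/W
  R_phenolic foam = (1/0.585 − 1/0.773)/(4πk) = 0.4157/(4π·0.0238) = 1.390 K/W
ΣR = 6.065×10^-4 + 4.586 + 1.390 = 5.977 K/W
Q = ΔT/ΣR = (84 K − 297.9 K)/5.977 = -35.8 W
(Negative Q ⇒ heat flows inward; heat gain = 35.8 W.)

Q = 35.8 W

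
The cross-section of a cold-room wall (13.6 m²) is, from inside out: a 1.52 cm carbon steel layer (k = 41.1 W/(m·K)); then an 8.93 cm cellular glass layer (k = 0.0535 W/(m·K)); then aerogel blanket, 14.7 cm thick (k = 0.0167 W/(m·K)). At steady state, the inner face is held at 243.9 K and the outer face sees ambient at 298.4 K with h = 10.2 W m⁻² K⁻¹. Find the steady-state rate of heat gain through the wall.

Q = 70.1 W

Resistance network (inner→outer):
  R_carbon steel = L/(kA) = 0.0152/(41.1·13.6) = 2.719×10^-5 K/W
  R_cellular glass = L/(kA) = 0.0893/(0.0535·13.6) = 0.1227 K/W
  R_aerogel blanket = L/(kA) = 0.147/(0.0167·13.6) = 0.6472 K/W
  R_conv,out = 1/(hA) = 1/(10.2·13.6) = 0.007209 K/W
ΣR = 2.719×10^-5 + 0.1227 + 0.6472 + 0.007209 = 0.7771 K/W
Q = ΔT/ΣR = (243.9 K − 298.4 K)/0.7771 = -70.1 W
(Negative Q ⇒ heat flows inward; heat gain = 70.1 W.)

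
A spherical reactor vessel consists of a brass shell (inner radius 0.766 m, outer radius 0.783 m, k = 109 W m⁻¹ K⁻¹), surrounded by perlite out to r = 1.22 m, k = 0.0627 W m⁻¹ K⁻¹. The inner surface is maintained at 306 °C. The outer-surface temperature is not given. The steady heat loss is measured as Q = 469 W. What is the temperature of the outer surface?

Series resistances:
  R_brass = (1/0.766 − 1/0.783)/(4πk) = 0.02834/(4π·109) = 2.069×10^-5 K/W
  R_perlite = (1/0.783 − 1/1.22)/(4πk) = 0.4575/(4π·0.0627) = 0.5806 K/W
ΣR = 0.5806 K/W
ΔT = Q·ΣR = 469 × 0.5806 = 272.3 K
Heat flows outward, so T_out = T_in − ΔT = 306 − 272.3 = 33.7 °C

T_out = 33.7 °C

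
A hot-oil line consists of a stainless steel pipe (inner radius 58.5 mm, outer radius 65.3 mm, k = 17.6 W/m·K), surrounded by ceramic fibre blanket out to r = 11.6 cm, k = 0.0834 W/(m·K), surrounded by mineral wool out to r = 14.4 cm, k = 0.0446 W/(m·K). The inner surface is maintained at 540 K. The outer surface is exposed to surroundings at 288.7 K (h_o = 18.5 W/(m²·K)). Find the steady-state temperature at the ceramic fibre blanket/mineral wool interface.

Series thermal resistances, inner to outer:
  R'_stainless steel = ln(0.0653/0.0585)/(2πk) = 0.1100/(2π·17.6) = 9.944×10^-4 m·K/W
  R'_ceramic fibre blanket = ln(0.116/0.0653)/(2πk) = 0.5746/(2π·0.0834) = 1.097 m·K/W
  R'_mineral wool = ln(0.144/0.116)/(2πk) = 0.2162/(2π·0.0446) = 0.7716 m·K/W
  R'_conv,out = 1/(2πr h) = 1/(2π·0.144·18.5) = 0.05974 m·K/W
ΣR = 9.944×10^-4 + 1.097 + 0.7716 + 0.05974 = 1.929 m·K/W
Q' = ΔT/ΣR = (540 K − 288.7 K)/1.929 = 130.3 W/m
From the inner boundary to the ceramic fibre blanket/mineral wool interface, ΣR_partial = 1.098 m·K/W.
T_interface = T_in − Q'·ΣR_partial = 540 K − (130.3)(1.098) = 397 K

T = 397 K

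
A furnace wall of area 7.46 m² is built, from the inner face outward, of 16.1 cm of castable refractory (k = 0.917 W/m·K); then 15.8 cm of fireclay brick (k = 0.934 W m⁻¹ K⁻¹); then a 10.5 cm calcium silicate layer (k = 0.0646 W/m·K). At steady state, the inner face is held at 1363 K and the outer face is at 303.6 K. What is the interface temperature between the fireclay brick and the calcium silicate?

T = 1178 K

Series thermal resistances, inner to outer:
  R_castable refractory = L/(kA) = 0.161/(0.917·7.46) = 0.02354 K/W
  R_fireclay brick = L/(kA) = 0.158/(0.934·7.46) = 0.02268 K/W
  R_calcium silicate = L/(kA) = 0.105/(0.0646·7.46) = 0.2179 K/W
ΣR = 0.02354 + 0.02268 + 0.2179 = 0.2641 K/W
Q = ΔT/ΣR = (1363 K − 303.6 K)/0.2641 = 4011 W
From the inner boundary to the fireclay brick/calcium silicate interface, ΣR_partial = 0.04622 K/W.
T_interface = T_in − Q·ΣR_partial = 1363 K − (4011)(0.04622) = 1178 K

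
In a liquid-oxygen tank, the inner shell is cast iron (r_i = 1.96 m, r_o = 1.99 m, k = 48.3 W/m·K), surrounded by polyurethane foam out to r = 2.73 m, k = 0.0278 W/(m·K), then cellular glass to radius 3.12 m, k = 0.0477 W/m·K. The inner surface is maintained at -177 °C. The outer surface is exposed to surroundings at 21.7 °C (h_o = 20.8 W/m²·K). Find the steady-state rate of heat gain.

Q = 426 W

Treat each layer as a resistance in series:
  R_cast iron = (1/1.96 − 1/1.99)/(4πk) = 0.007692/(4π·48.3) = 1.267×10^-5 K/W
  R_polyurethane foam = (1/1.99 − 1/2.73)/(4πk) = 0.1362/(4π·0.0278) = 0.3899 K/W
  R_cellular glass = (1/2.73 − 1/3.12)/(4πk) = 0.04579/(4π·0.0477) = 0.07639 K/W
  R_conv,out = 1/(4πr²h) = 1/(4π·3.12²·20.8) = 3.930×10^-4 K/W
ΣR = 1.267×10^-5 + 0.3899 + 0.07639 + 3.930×10^-4 = 0.4667 K/W
Q = ΔT/ΣR = (-177 °C − 21.7 °C)/0.4667 = -426 W
(Negative Q ⇒ heat flows inward; heat gain = 426 W.)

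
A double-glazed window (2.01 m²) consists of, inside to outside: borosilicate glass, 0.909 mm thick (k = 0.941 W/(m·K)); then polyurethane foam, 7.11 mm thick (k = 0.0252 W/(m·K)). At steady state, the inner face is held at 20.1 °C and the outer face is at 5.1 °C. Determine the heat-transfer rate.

Resistance network (inner→outer):
  R_borosilicate glass = L/(kA) = 9.09×10^-4/(0.941·2.01) = 4.806×10^-4 K/W
  R_polyurethane foam = L/(kA) = 0.00711/(0.0252·2.01) = 0.1404 K/W
ΣR = 4.806×10^-4 + 0.1404 = 0.1409 K/W
Q = ΔT/ΣR = (20.1 °C − 5.1 °C)/0.1409 = 106 W

Q = 106 W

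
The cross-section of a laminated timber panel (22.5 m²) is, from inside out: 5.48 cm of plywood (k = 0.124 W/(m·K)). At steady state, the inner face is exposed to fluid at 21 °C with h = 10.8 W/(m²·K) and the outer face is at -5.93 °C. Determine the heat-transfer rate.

Q = 1130 W

Resistance network (inner→outer):
  R_conv,in = 1/(hA) = 1/(10.8·22.5) = 0.004115 K/W
  R_plywood = L/(kA) = 0.0548/(0.124·22.5) = 0.01964 K/W
ΣR = 0.004115 + 0.01964 = 0.02376 K/W
Q = ΔT/ΣR = (21 °C − -5.93 °C)/0.02376 = 1130 W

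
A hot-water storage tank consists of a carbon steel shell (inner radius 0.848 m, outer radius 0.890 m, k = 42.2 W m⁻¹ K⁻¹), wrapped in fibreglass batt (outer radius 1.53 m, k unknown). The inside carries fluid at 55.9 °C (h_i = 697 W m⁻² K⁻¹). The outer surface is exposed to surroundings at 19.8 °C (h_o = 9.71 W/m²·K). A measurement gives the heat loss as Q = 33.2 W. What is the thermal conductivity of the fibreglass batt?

k = 0.0345 W/m·K

ΣR = ΔT/Q = |55.9 − 19.8|/33.2 = 1.087 K/W
Known resistances:
  R_conv,in = 1/(4πr²h) = 1/(4π·0.848²·697) = 1.588×10^-4 K/W
  R_carbon steel = (1/0.848 − 1/0.890)/(4πk) = 0.05565/(4π·42.2) = 1.049×10^-4 K/W
  R_conv,out = 1/(4πr²h) = 1/(4π·1.53²·9.71) = 0.003501 K/W
R_fibreglass batt = ΣR − ΣR_known = 1.087 − 0.003765 = 1.083 K/W
(1/r₁−1/r₂)/(4πk) = 1.083 ⇒ k = 0.4700/(4π·1.083) = 0.0345 W/m·K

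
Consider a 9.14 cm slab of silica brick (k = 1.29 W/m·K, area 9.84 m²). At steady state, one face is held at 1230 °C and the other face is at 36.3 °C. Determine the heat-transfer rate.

Q = 1.66×10^5 W

Q = kA·ΔT/L = 1.29 × 9.84 × |1230 °C − 36.3 °C| / 0.0914 = 1.66×10^5 W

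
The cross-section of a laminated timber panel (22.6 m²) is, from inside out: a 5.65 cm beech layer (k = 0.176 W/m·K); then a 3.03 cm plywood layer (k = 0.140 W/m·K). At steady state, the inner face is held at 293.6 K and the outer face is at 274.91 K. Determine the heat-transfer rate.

Resistance network (inner→outer):
  R_beech = L/(kA) = 0.0565/(0.176·22.6) = 0.01420 K/W
  R_plywood = L/(kA) = 0.0303/(0.140·22.6) = 0.009576 K/W
ΣR = 0.01420 + 0.009576 = 0.02378 K/W
Q = ΔT/ΣR = (293.6 K − 274.91 K)/0.02378 = 786 W

Q = 786 W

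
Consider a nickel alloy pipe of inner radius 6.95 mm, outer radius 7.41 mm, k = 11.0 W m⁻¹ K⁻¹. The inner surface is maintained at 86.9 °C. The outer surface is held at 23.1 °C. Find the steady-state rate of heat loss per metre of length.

Q' = 2πk·ΔT/ln(r₂/r₁) = 2π × 11.0 × 63.8 / ln(0.00741/0.00695) = 68800 W/m

Q' = 68.8 kW/m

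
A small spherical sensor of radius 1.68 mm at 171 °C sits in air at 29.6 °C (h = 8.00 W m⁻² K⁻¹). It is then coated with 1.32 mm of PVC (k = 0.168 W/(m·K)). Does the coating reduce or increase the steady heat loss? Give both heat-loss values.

increases: 0.0401 → 0.115 W

Critical radius for a sphere: r_cr = 2k/h = 0.0420 m = 4.20 cm.
Outer radius after coating: r₂ = 0.00168 + 0.00132 = 0.00300 m.
Since r₁ < r_cr and r₂ ≤ r_cr, the coating moves toward the maximum at r_cr — heat loss rises.
Bare: R = 1/(4πr₁²h) = 3524 K/W; Q = 141.4/3524 = 0.0401 W.
Coated: R = R_cond + R_conv = 1229 K/W; Q = 141.4/1229 = 0.115 W.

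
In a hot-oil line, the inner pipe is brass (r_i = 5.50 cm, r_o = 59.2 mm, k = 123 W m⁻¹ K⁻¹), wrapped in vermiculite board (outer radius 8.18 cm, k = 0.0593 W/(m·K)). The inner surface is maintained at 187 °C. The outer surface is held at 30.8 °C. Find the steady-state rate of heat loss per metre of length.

Resistance network (inner→outer):
  R'_brass = ln(0.0592/0.0550)/(2πk) = 0.07359/(2π·123) = 9.522×10^-5 m·K/W
  R'_vermiculite board = ln(0.0818/0.0592)/(2πk) = 0.3234/(2π·0.0593) = 0.8679 m·K/W
ΣR = 9.522×10^-5 + 0.8679 = 0.8680 m·K/W
Q' = ΔT/ΣR = (187 °C − 30.8 °C)/0.8680 = 180 W/m

Q' = 180 W/m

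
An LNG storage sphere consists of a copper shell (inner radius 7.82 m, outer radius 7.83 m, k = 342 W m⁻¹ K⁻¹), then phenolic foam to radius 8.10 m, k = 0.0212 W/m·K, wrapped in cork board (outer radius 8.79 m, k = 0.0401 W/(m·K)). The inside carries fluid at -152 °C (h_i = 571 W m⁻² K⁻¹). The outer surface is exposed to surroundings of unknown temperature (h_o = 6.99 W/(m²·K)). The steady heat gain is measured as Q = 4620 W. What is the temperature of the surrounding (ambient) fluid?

Sum the resistances:
  R_conv,in = 1/(4πr²h) = 1/(4π·7.82²·571) = 2.279×10^-6 K/W
  R_copper = (1/7.82 − 1/7.83)/(4πk) = 1.633×10^-4/(4π·342) = 3.800×10^-8 K/W
  R_phenolic foam = (1/7.83 − 1/8.10)/(4πk) = 0.004257/(4π·0.0212) = 0.01598 K/W
  R_cork board = (1/8.10 − 1/8.79)/(4πk) = 0.009691/(4π·0.0401) = 0.01923 K/W
  R_conv,out = 1/(4πr²h) = 1/(4π·8.79²·6.99) = 1.473×10^-4 K/W
ΣR = 0.03536 K/W
ΔT = Q·ΣR = 4620 × 0.03536 = 163.4 K
Heat flows inward, so T_out = T_in + ΔT = -152 + 163.4 = 11.4 °C

T_out = 11.4 °C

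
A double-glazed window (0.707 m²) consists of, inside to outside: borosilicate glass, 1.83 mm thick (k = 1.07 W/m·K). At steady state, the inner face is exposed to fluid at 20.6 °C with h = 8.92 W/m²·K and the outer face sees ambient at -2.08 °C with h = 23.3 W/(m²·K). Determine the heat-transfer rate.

Treat each layer as a resistance in series:
  R_conv,in = 1/(hA) = 1/(8.92·0.707) = 0.1586 K/W
  R_borosilicate glass = L/(kA) = 0.00183/(1.07·0.707) = 0.002419 K/W
  R_conv,out = 1/(hA) = 1/(23.3·0.707) = 0.06071 K/W
ΣR = 0.1586 + 0.002419 + 0.06071 = 0.2217 K/W
Q = ΔT/ΣR = (20.6 °C − -2.08 °C)/0.2217 = 102 W

Q = 102 W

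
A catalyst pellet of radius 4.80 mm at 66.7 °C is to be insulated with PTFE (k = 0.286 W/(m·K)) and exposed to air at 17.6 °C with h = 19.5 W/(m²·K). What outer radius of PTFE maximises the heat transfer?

r_cr = 2.93 cm

For a sphere, r_cr = 2k_ins/h = 2·0.286/19.5 = 0.0293 m = 2.93 cm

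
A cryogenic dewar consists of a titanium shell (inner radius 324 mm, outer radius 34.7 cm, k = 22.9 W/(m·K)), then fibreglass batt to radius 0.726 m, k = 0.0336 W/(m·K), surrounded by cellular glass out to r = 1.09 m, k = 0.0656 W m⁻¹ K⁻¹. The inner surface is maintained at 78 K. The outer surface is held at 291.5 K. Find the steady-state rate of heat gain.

Q = 51.8 W

Resistance network (inner→outer):
  R_titanium = (1/0.324 − 1/0.347)/(4πk) = 0.2046/(4π·22.9) = 7.109×10^-4 K/W
  R_fibreglass batt = (1/0.347 − 1/0.726)/(4πk) = 1.504/(4π·0.0336) = 3.563 K/W
  R_cellular glass = (1/0.726 − 1/1.09)/(4πk) = 0.4600/(4π·0.0656) = 0.5580 K/W
ΣR = 7.109×10^-4 + 3.563 + 0.5580 = 4.122 K/W
Q = ΔT/ΣR = (78 K − 291.5 K)/4.122 = -51.8 W
(Negative Q ⇒ heat flows inward; heat gain = 51.8 W.)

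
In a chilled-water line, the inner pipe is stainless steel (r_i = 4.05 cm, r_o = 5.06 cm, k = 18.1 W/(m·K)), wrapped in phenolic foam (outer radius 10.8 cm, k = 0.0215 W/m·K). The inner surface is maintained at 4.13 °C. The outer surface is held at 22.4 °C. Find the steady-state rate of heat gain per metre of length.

Resistance network (inner→outer):
  R'_stainless steel = ln(0.0506/0.0405)/(2πk) = 0.2226/(2π·18.1) = 0.001958 m·K/W
  R'_phenolic foam = ln(0.108/0.0506)/(2πk) = 0.7582/(2π·0.0215) = 5.612 m·K/W
ΣR = 0.001958 + 5.612 = 5.614 m·K/W
Q' = ΔT/ΣR = (4.13 °C − 22.4 °C)/5.614 = -3.25 W/m
(Negative Q' ⇒ heat flows inward; heat gain = 3.25 W/m.)

Q' = 3.25 W/m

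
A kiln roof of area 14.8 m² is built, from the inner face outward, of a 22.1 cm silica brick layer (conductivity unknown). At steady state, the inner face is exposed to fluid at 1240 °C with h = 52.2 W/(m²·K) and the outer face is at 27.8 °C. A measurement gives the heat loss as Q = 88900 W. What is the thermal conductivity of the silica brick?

k = 1.21 W/m·K

ΣR = ΔT/Q = |1240 − 27.8|/88900 = 0.01364 K/W
Known resistances:
  R_conv,in = 1/(hA) = 1/(52.2·14.8) = 0.001294 K/W
R_silica brick = ΣR − ΣR_known = 0.01364 − 0.001294 = 0.01235 K/W
L/(kA) = 0.01235 ⇒ k = 0.221/(0.01235·14.8) = 1.21 W/m·K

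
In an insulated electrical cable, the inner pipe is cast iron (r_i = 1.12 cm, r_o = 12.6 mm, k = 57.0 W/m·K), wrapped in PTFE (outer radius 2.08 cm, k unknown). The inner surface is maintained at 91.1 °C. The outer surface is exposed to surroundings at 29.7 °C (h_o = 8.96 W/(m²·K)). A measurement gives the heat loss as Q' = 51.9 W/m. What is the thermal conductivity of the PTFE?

ΣR = ΔT/Q' = |91.1 − 29.7|/51.9 = 1.183 m·K/W
Known resistances:
  R'_cast iron = ln(0.0126/0.0112)/(2πk) = 0.1178/(2π·57.0) = 3.289×10^-4 m·K/W
  R'_conv,out = 1/(2πr h) = 1/(2π·0.0208·8.96) = 0.8540 m·K/W
R_PTFE = ΣR − ΣR_known = 1.183 − 0.8543 = 0.3287 m·K/W
ln(r₂/r₁)/(2πk) = 0.3287 ⇒ k = 0.5013/(2π·0.3287) = 0.243 W/m·K

k = 0.243 W/m·K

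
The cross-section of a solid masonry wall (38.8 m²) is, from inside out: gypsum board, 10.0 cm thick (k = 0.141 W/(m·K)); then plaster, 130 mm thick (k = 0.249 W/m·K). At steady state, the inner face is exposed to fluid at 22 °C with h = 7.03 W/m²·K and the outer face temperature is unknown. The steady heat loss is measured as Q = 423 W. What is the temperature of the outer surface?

T_out = 7.03 °C

Series resistances:
  R_conv,in = 1/(hA) = 1/(7.03·38.8) = 0.003666 K/W
  R_gypsum board = L/(kA) = 0.100/(0.141·38.8) = 0.01828 K/W
  R_plaster = L/(kA) = 0.130/(0.249·38.8) = 0.01346 K/W
ΣR = 0.03540 K/W
ΔT = Q·ΣR = 423 × 0.03540 = 14.97 K
Heat flows outward, so T_out = T_in − ΔT = 22 − 14.97 = 7.03 °C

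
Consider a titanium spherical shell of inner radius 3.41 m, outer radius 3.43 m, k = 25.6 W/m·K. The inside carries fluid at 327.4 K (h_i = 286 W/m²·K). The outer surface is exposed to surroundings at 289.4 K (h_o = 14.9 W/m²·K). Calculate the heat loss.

Q = 78600 W

Treat each layer as a resistance in series:
  R_conv,in = 1/(4πr²h) = 1/(4π·3.41²·286) = 2.393×10^-5 K/W
  R_titanium = (1/3.41 − 1/3.43)/(4πk) = 0.001710/(4π·25.6) = 5.315×10^-6 K/W
  R_conv,out = 1/(4πr²h) = 1/(4π·3.43²·14.9) = 4.540×10^-4 K/W
ΣR = 2.393×10^-5 + 5.315×10^-6 + 4.540×10^-4 = 4.832×10^-4 K/W
Q = ΔT/ΣR = (327.4 K − 289.4 K)/4.832×10^-4 = 78600 W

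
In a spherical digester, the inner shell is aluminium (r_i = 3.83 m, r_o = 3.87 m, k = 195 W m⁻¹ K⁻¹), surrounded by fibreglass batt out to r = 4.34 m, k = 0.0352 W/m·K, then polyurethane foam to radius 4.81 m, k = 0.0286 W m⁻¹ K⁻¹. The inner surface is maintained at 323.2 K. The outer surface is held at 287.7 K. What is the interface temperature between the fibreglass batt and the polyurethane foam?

Series thermal resistances, inner to outer:
  R_aluminium = (1/3.83 − 1/3.87)/(4πk) = 0.002699/(4π·195) = 1.101×10^-6 K/W
  R_fibreglass batt = (1/3.87 − 1/4.34)/(4πk) = 0.02798/(4π·0.0352) = 0.06326 K/W
  R_polyurethane foam = (1/4.34 − 1/4.81)/(4πk) = 0.02251/(4π·0.0286) = 0.06265 K/W
ΣR = 1.101×10^-6 + 0.06326 + 0.06265 = 0.1259 K/W
Q = ΔT/ΣR = (323.2 K − 287.7 K)/0.1259 = 282.0 W
From the inner boundary to the fibreglass batt/polyurethane foam interface, ΣR_partial = 0.06326 K/W.
T_interface = T_in − Q·ΣR_partial = 323.2 K − (282.0)(0.06326) = 305.4 K

T = 305.4 K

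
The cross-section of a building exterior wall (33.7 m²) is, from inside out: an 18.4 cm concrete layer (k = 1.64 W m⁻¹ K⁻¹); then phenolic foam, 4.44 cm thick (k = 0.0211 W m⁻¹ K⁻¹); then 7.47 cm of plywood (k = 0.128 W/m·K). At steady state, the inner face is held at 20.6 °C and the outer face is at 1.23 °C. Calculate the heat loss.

Q = 233 W

Series thermal resistances, inner to outer:
  R_concrete = L/(kA) = 0.184/(1.64·33.7) = 0.003329 K/W
  R_phenolic foam = L/(kA) = 0.0444/(0.0211·33.7) = 0.06244 K/W
  R_plywood = L/(kA) = 0.0747/(0.128·33.7) = 0.01732 K/W
ΣR = 0.003329 + 0.06244 + 0.01732 = 0.08309 K/W
Q = ΔT/ΣR = (20.6 °C − 1.23 °C)/0.08309 = 233 W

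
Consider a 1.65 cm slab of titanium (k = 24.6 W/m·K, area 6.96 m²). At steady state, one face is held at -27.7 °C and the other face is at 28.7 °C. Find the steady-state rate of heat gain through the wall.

Q = 5.85×10^5 W

Q = kA·ΔT/L = 24.6 × 6.96 × |-27.7 °C − 28.7 °C| / 0.0165 = 5.85×10^5 W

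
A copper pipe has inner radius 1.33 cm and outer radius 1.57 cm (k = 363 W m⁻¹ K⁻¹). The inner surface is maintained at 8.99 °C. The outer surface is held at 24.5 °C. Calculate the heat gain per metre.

Q' = 2.13×10^5 W/m

Q' = 2πk·ΔT/ln(r₂/r₁) = 2π × 363 × 15.51 / ln(0.0157/0.0133) = 2.13×10^5 W/m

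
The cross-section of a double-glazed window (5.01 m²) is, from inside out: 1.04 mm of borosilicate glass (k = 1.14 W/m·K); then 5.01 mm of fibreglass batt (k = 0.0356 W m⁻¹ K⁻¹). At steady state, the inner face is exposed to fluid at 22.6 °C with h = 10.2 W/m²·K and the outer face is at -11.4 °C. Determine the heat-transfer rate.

Q = 711 W

Resistance network (inner→outer):
  R_conv,in = 1/(hA) = 1/(10.2·5.01) = 0.01957 K/W
  R_borosilicate glass = L/(kA) = 0.00104/(1.14·5.01) = 1.821×10^-4 K/W
  R_fibreglass batt = L/(kA) = 0.00501/(0.0356·5.01) = 0.02809 K/W
ΣR = 0.01957 + 1.821×10^-4 + 0.02809 = 0.04784 K/W
Q = ΔT/ΣR = (22.6 °C − -11.4 °C)/0.04784 = 711 W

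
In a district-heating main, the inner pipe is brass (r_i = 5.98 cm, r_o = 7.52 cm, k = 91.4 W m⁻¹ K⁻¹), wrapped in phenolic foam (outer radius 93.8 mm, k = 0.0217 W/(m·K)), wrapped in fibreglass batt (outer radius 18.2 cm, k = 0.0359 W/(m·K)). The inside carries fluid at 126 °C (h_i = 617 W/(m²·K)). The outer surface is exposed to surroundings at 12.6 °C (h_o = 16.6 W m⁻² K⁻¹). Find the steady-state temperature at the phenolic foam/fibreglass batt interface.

Resistance network (inner→outer):
  R'_conv,in = 1/(2πr h) = 1/(2π·0.0598·617) = 0.004314 m·K/W
  R'_brass = ln(0.0752/0.0598)/(2πk) = 0.2291/(2π·91.4) = 3.990×10^-4 m·K/W
  R'_phenolic foam = ln(0.0938/0.0752)/(2πk) = 0.2210/(2π·0.0217) = 1.621 m·K/W
  R'_fibreglass batt = ln(0.182/0.0938)/(2πk) = 0.6628/(2π·0.0359) = 2.939 m·K/W
  R'_conv,out = 1/(2πr h) = 1/(2π·0.182·16.6) = 0.05268 m·K/W
ΣR = 0.004314 + 3.990×10^-4 + 1.621 + 2.939 + 0.05268 = 4.617 m·K/W
Q' = ΔT/ΣR = (126 °C − 12.6 °C)/4.617 = 24.56 W/m
From the inner boundary to the phenolic foam/fibreglass batt interface, ΣR_partial = 1.626 m·K/W.
T_interface = T_in − Q'·ΣR_partial = 126 °C − (24.56)(1.626) = 86.1 °C

T = 86.1 °C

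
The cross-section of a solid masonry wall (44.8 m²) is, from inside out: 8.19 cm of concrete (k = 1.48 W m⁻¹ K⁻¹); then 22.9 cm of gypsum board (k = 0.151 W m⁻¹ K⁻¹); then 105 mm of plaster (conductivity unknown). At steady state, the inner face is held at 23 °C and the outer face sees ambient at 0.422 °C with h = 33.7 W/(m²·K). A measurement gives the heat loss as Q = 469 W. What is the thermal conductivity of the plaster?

k = 0.189 W/m·K

ΣR = ΔT/Q = |23 − 0.422|/469 = 0.04814 K/W
Known resistances:
  R_concrete = L/(kA) = 0.0819/(1.48·44.8) = 0.001235 K/W
  R_gypsum board = L/(kA) = 0.229/(0.151·44.8) = 0.03385 K/W
  R_conv,out = 1/(hA) = 1/(33.7·44.8) = 6.624×10^-4 K/W
R_plaster = ΣR − ΣR_known = 0.04814 − 0.03575 = 0.01239 K/W
L/(kA) = 0.01239 ⇒ k = 0.105/(0.01239·44.8) = 0.189 W/m·K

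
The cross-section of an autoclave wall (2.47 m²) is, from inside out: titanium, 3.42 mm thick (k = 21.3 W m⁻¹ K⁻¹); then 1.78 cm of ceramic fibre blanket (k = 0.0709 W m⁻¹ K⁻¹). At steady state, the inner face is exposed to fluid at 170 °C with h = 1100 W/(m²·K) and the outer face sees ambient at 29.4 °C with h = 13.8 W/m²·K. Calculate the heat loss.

Series thermal resistances, inner to outer:
  R_conv,in = 1/(hA) = 1/(1100·2.47) = 3.681×10^-4 K/W
  R_titanium = L/(kA) = 0.00342/(21.3·2.47) = 6.501×10^-5 K/W
  R_ceramic fibre blanket = L/(kA) = 0.0178/(0.0709·2.47) = 0.1016 K/W
  R_conv,out = 1/(hA) = 1/(13.8·2.47) = 0.02934 K/W
ΣR = 3.681×10^-4 + 6.501×10^-5 + 0.1016 + 0.02934 = 0.1314 K/W
Q = ΔT/ΣR = (170 °C − 29.4 °C)/0.1314 = 1070 W

Q = 1070 W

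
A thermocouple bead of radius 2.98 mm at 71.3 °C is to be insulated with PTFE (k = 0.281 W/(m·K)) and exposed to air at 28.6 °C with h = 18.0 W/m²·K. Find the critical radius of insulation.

r_cr = 3.12 cm

For a sphere, r_cr = 2k_ins/h = 2·0.281/18.0 = 0.0312 m = 3.12 cm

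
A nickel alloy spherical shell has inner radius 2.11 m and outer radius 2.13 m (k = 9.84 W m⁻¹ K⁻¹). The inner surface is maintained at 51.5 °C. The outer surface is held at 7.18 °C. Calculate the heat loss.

Q = 4πk·ΔT/(1/r₁ − 1/r₂) = 4π × 9.84 × 44.32 / (1/2.11 − 1/2.13) = 1.23×10^6 W

Q = 1.23×10^6 W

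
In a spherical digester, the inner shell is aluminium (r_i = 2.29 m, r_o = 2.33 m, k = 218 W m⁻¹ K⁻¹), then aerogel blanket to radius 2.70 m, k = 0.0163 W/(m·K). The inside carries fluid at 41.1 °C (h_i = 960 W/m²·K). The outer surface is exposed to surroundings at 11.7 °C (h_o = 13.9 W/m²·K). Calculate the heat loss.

Series thermal resistances, inner to outer:
  R_conv,in = 1/(4πr²h) = 1/(4π·2.29²·960) = 1.581×10^-5 K/W
  R_aluminium = (1/2.29 − 1/2.33)/(4πk) = 0.007497/(4π·218) = 2.737×10^-6 K/W
  R_aerogel blanket = (1/2.33 − 1/2.70)/(4πk) = 0.05881/(4π·0.0163) = 0.2871 K/W
  R_conv,out = 1/(4πr²h) = 1/(4π·2.70²·13.9) = 7.853×10^-4 K/W
ΣR = 1.581×10^-5 + 2.737×10^-6 + 0.2871 + 7.853×10^-4 = 0.2879 K/W
Q = ΔT/ΣR = (41.1 °C − 11.7 °C)/0.2879 = 102 W

Q = 102 W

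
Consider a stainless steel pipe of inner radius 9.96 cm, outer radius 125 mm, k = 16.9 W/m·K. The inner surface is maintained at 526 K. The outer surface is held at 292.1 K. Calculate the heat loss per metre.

Q' = 1.09×10^5 W/m

Q' = 2πk·ΔT/ln(r₂/r₁) = 2π × 16.9 × 233.9 / ln(0.125/0.0996) = 1.09×10^5 W/m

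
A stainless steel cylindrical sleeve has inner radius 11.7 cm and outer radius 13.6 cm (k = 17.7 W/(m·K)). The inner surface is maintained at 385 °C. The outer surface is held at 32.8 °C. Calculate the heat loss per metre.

Q' = 260 kW/m

Q' = 2πk·ΔT/ln(r₂/r₁) = 2π × 17.7 × 352.2 / ln(0.136/0.117) = 2.60×10^5 W/m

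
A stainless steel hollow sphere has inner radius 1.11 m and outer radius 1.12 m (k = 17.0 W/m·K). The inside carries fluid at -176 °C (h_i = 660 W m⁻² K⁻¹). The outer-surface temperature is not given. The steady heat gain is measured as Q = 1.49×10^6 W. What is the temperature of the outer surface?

Sum the resistances:
  R_conv,in = 1/(4πr²h) = 1/(4π·1.11²·660) = 9.786×10^-5 K/W
  R_stainless steel = (1/1.11 − 1/1.12)/(4πk) = 0.008044/(4π·17.0) = 3.765×10^-5 K/W
ΣR = 1.355×10^-4 K/W
ΔT = Q·ΣR = 1.49×10^6 × 1.355×10^-4 = 201.9 K
Heat flows inward, so T_out = T_in + ΔT = -176 + 201.9 = 25.9 °C

T_out = 25.9 °C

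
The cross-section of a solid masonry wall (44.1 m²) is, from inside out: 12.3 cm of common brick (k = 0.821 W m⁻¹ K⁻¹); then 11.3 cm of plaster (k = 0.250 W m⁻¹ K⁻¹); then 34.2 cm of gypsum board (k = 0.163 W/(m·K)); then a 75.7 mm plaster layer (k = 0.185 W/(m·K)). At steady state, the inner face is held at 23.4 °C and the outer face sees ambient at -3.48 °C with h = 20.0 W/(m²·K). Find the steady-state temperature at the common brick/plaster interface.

Treat each layer as a resistance in series:
  R_common brick = L/(kA) = 0.123/(0.821·44.1) = 0.003397 K/W
  R_plaster = L/(kA) = 0.113/(0.250·44.1) = 0.01025 K/W
  R_gypsum board = L/(kA) = 0.342/(0.163·44.1) = 0.04758 K/W
  R_plaster = L/(kA) = 0.0757/(0.185·44.1) = 0.009279 K/W
  R_conv,out = 1/(hA) = 1/(20.0·44.1) = 0.001134 K/W
ΣR = 0.003397 + 0.01025 + 0.04758 + 0.009279 + 0.001134 = 0.07164 K/W
Q = ΔT/ΣR = (23.4 °C − -3.48 °C)/0.07164 = 375.2 W
From the inner boundary to the common brick/plaster interface, ΣR_partial = 0.003397 K/W.
T_interface = T_in − Q·ΣR_partial = 23.4 °C − (375.2)(0.003397) = 22.1 °C

T = 22.1 °C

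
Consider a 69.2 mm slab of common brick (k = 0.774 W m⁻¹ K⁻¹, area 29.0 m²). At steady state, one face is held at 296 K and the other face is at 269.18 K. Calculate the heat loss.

Q = kA·ΔT/L = 0.774 × 29.0 × |296 K − 269.18 K| / 0.0692 = 8700 W

Q = 8700 W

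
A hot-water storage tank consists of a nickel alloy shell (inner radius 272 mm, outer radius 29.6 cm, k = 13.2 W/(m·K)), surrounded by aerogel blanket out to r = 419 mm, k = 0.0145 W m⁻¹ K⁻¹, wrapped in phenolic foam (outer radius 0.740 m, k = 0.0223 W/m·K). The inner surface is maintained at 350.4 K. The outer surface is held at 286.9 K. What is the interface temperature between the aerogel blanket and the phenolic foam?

Treat each layer as a resistance in series:
  R_nickel alloy = (1/0.272 − 1/0.296)/(4πk) = 0.2981/(4π·13.2) = 0.001797 K/W
  R_aerogel blanket = (1/0.296 − 1/0.419)/(4πk) = 0.9917/(4π·0.0145) = 5.443 K/W
  R_phenolic foam = (1/0.419 − 1/0.740)/(4πk) = 1.035/(4π·0.0223) = 3.694 K/W
ΣR = 0.001797 + 5.443 + 3.694 = 9.139 K/W
Q = ΔT/ΣR = (350.4 K − 286.9 K)/9.139 = 6.948 W
From the inner boundary to the aerogel blanket/phenolic foam interface, ΣR_partial = 5.445 K/W.
T_interface = T_in − Q·ΣR_partial = 350.4 K − (6.948)(5.445) = 312.6 K

T = 312.6 K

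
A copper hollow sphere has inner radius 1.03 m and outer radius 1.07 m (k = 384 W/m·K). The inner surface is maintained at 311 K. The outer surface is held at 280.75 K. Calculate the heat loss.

Q = 4.02×10^6 W

Q = 4πk·ΔT/(1/r₁ − 1/r₂) = 4π × 384 × 30.25 / (1/1.03 − 1/1.07) = 4.02×10^6 W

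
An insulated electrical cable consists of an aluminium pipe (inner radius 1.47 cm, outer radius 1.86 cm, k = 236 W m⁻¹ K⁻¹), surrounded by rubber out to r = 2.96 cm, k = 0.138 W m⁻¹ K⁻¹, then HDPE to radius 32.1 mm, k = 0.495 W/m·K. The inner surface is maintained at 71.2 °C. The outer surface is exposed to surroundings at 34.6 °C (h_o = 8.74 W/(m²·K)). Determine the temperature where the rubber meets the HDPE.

T = 53.8 °C

Treat each layer as a resistance in series:
  R'_aluminium = ln(0.0186/0.0147)/(2πk) = 0.2353/(2π·236) = 1.587×10^-4 m·K/W
  R'_rubber = ln(0.0296/0.0186)/(2πk) = 0.4646/(2π·0.138) = 0.5358 m·K/W
  R'_HDPE = ln(0.0321/0.0296)/(2πk) = 0.08108/(2π·0.495) = 0.02607 m·K/W
  R'_conv,out = 1/(2πr h) = 1/(2π·0.0321·8.74) = 0.5673 m·K/W
ΣR = 1.587×10^-4 + 0.5358 + 0.02607 + 0.5673 = 1.129 m·K/W
Q' = ΔT/ΣR = (71.2 °C − 34.6 °C)/1.129 = 32.42 W/m
From the inner boundary to the rubber/HDPE interface, ΣR_partial = 0.5360 m·K/W.
T_interface = T_in − Q'·ΣR_partial = 71.2 °C − (32.42)(0.5360) = 53.8 °C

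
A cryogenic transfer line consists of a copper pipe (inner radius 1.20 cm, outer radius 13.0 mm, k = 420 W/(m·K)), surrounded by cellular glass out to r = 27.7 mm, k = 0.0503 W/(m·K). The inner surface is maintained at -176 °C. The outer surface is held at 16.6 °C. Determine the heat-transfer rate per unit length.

Q' = 80.5 W/m

Series thermal resistances, inner to outer:
  R'_copper = ln(0.0130/0.0120)/(2πk) = 0.08004/(2π·420) = 3.033×10^-5 m·K/W
  R'_cellular glass = ln(0.0277/0.0130)/(2πk) = 0.7565/(2π·0.0503) = 2.394 m·K/W
ΣR = 3.033×10^-5 + 2.394 = 2.394 m·K/W
Q' = ΔT/ΣR = (-176 °C − 16.6 °C)/2.394 = -80.5 W/m
(Negative Q' ⇒ heat flows inward; heat gain = 80.5 W/m.)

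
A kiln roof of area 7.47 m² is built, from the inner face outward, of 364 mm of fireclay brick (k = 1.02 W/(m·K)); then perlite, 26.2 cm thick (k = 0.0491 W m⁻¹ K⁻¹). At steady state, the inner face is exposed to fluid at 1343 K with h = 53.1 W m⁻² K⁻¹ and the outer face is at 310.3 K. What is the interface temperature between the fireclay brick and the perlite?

T = 1275 K

Resistance network (inner→outer):
  R_conv,in = 1/(hA) = 1/(53.1·7.47) = 0.002521 K/W
  R_fireclay brick = L/(kA) = 0.364/(1.02·7.47) = 0.04777 K/W
  R_perlite = L/(kA) = 0.262/(0.0491·7.47) = 0.7143 K/W
ΣR = 0.002521 + 0.04777 + 0.7143 = 0.7646 K/W
Q = ΔT/ΣR = (1343 K − 310.3 K)/0.7646 = 1351 W
From the inner boundary to the fireclay brick/perlite interface, ΣR_partial = 0.05029 K/W.
T_interface = T_in − Q·ΣR_partial = 1343 K − (1351)(0.05029) = 1275 K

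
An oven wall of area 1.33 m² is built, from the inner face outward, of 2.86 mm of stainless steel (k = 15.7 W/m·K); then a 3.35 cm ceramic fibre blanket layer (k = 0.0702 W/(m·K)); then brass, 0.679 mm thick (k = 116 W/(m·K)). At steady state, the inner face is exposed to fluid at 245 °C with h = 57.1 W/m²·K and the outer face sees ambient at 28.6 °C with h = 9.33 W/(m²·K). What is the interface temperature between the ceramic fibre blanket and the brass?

T = 67.1 °C

Resistance network (inner→outer):
  R_conv,in = 1/(hA) = 1/(57.1·1.33) = 0.01317 K/W
  R_stainless steel = L/(kA) = 0.00286/(15.7·1.33) = 1.370×10^-4 K/W
  R_ceramic fibre blanket = L/(kA) = 0.0335/(0.0702·1.33) = 0.3588 K/W
  R_brass = L/(kA) = 6.79×10^-4/(116·1.33) = 4.401×10^-6 K/W
  R_conv,out = 1/(hA) = 1/(9.33·1.33) = 0.08059 K/W
ΣR = 0.01317 + 1.370×10^-4 + 0.3588 + 4.401×10^-6 + 0.08059 = 0.4527 K/W
Q = ΔT/ΣR = (245 °C − 28.6 °C)/0.4527 = 478.0 W
From the inner boundary to the ceramic fibre blanket/brass interface, ΣR_partial = 0.3721 K/W.
T_interface = T_in − Q·ΣR_partial = 245 °C − (478.0)(0.3721) = 67.1 °C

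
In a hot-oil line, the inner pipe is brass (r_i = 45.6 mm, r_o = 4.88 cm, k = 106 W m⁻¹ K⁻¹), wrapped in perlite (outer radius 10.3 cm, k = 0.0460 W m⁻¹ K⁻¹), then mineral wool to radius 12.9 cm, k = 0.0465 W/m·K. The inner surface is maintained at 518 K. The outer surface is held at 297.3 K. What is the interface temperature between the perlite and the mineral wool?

Resistance network (inner→outer):
  R'_brass = ln(0.0488/0.0456)/(2πk) = 0.06782/(2π·106) = 1.018×10^-4 m·K/W
  R'_perlite = ln(0.103/0.0488)/(2πk) = 0.7470/(2π·0.0460) = 2.585 m·K/W
  R'_mineral wool = ln(0.129/0.103)/(2πk) = 0.2251/(2π·0.0465) = 0.7704 m·K/W
ΣR = 1.018×10^-4 + 2.585 + 0.7704 = 3.356 m·K/W
Q' = ΔT/ΣR = (518 K − 297.3 K)/3.356 = 65.76 W/m
From the inner boundary to the perlite/mineral wool interface, ΣR_partial = 2.585 m·K/W.
T_interface = T_in − Q'·ΣR_partial = 518 K − (65.76)(2.585) = 348.0 K

T = 348.0 K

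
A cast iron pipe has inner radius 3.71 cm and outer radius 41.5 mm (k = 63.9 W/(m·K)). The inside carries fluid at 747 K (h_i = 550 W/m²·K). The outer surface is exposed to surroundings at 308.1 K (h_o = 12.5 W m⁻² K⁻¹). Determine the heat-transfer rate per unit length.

Q' = 1390 W/m

Resistance network (inner→outer):
  R'_conv,in = 1/(2πr h) = 1/(2π·0.0371·550) = 0.007800 m·K/W
  R'_cast iron = ln(0.0415/0.0371)/(2πk) = 0.1121/(2π·63.9) = 2.791×10^-4 m·K/W
  R'_conv,out = 1/(2πr h) = 1/(2π·0.0415·12.5) = 0.3068 m·K/W
ΣR = 0.007800 + 2.791×10^-4 + 0.3068 = 0.3149 m·K/W
Q' = ΔT/ΣR = (747 K − 308.1 K)/0.3149 = 1390 W/m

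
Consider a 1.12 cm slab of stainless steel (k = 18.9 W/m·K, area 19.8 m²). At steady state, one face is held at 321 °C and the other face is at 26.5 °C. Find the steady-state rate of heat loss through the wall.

Q = 9840 kW

Q = kA·ΔT/L = 18.9 × 19.8 × |321 °C − 26.5 °C| / 0.0112 = 9.84×10^6 W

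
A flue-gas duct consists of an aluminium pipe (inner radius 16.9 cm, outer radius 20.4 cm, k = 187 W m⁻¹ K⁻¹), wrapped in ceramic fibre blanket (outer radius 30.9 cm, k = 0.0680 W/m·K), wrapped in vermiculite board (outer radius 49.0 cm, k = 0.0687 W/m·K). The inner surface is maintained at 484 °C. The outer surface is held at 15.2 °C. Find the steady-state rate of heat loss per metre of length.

Q' = 230 W/m

Treat each layer as a resistance in series:
  R'_aluminium = ln(0.204/0.169)/(2πk) = 0.1882/(2π·187) = 1.602×10^-4 m·K/W
  R'_ceramic fibre blanket = ln(0.309/0.204)/(2πk) = 0.4152/(2π·0.0680) = 0.9718 m·K/W
  R'_vermiculite board = ln(0.490/0.309)/(2πk) = 0.4611/(2π·0.0687) = 1.068 m·K/W
ΣR = 1.602×10^-4 + 0.9718 + 1.068 = 2.040 m·K/W
Q' = ΔT/ΣR = (484 °C − 15.2 °C)/2.040 = 230 W/m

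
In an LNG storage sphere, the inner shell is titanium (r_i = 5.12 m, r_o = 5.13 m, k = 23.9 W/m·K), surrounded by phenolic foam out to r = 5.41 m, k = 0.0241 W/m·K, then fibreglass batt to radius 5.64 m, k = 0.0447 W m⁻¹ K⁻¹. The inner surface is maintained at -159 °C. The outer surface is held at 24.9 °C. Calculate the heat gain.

Q = 3.94 kW

Treat each layer as a resistance in series:
  R_titanium = (1/5.12 − 1/5.13)/(4πk) = 3.807×10^-4/(4π·23.9) = 1.268×10^-6 K/W
  R_phenolic foam = (1/5.13 − 1/5.41)/(4πk) = 0.01009/(4π·0.0241) = 0.03331 K/W
  R_fibreglass batt = (1/5.41 − 1/5.64)/(4πk) = 0.007538/(4π·0.0447) = 0.01342 K/W
ΣR = 1.268×10^-6 + 0.03331 + 0.01342 = 0.04673 K/W
Q = ΔT/ΣR = (-159 °C − 24.9 °C)/0.04673 = -3940 W
(Negative Q ⇒ heat flows inward; heat gain = 3940 W.)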